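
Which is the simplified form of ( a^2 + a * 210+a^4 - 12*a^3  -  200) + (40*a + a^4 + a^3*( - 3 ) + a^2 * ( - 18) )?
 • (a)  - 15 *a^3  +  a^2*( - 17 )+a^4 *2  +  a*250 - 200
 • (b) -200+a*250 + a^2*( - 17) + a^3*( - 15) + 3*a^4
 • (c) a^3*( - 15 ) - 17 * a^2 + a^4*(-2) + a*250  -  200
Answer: a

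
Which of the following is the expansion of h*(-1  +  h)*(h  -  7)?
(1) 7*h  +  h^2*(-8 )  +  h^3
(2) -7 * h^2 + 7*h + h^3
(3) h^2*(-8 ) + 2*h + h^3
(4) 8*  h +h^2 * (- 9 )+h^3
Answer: 1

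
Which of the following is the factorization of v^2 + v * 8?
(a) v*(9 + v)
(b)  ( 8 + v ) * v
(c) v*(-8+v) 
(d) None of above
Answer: b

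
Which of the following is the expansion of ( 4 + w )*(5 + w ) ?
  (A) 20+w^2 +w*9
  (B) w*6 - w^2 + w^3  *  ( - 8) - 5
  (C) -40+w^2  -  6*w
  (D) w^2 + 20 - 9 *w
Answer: A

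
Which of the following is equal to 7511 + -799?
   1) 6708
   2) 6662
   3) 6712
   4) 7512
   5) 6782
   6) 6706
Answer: 3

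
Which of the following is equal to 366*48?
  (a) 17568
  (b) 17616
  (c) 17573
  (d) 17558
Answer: a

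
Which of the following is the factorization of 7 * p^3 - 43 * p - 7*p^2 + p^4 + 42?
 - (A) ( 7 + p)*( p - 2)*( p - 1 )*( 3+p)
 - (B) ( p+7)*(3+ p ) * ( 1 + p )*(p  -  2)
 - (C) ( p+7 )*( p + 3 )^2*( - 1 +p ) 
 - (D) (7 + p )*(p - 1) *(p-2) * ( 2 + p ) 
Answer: A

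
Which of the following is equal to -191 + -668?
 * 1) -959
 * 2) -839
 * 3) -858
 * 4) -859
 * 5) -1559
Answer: 4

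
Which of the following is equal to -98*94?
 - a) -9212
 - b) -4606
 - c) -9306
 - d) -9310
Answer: a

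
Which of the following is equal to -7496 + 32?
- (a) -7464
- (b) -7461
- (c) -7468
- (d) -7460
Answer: a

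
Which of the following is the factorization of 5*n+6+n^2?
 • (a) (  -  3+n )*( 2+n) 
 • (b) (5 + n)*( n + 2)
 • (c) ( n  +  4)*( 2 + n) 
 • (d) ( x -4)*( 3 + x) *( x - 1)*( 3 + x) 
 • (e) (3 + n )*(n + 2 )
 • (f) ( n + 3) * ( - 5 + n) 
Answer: e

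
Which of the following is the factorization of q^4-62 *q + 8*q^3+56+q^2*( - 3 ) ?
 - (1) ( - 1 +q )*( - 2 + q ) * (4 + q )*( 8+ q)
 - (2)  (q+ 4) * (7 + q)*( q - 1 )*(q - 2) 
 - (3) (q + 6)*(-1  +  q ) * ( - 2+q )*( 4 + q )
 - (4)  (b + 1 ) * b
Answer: 2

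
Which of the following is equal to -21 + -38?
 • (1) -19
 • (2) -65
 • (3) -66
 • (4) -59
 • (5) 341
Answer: 4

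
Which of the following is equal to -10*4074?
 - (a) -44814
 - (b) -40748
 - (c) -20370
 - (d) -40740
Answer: d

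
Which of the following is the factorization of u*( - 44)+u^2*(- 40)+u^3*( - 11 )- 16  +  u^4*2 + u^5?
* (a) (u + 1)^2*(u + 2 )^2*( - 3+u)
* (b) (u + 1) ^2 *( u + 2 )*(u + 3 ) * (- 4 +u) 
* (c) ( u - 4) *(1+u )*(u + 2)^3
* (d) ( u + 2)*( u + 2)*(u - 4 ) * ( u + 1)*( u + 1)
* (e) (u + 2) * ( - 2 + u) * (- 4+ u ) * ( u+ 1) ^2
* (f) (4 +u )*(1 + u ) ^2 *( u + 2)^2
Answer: d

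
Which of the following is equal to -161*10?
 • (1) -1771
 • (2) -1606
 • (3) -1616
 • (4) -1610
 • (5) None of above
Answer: 4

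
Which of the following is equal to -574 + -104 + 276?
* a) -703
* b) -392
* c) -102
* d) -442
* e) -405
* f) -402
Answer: f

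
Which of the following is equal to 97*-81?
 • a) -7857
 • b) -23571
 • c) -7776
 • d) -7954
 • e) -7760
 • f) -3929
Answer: a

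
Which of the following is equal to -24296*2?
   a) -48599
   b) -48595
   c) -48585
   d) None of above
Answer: d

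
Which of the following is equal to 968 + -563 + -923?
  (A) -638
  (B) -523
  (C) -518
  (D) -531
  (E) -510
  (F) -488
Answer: C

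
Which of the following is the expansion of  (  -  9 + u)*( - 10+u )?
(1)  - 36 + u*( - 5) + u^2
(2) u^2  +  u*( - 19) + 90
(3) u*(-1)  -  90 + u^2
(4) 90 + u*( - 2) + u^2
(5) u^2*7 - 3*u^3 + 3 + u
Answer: 2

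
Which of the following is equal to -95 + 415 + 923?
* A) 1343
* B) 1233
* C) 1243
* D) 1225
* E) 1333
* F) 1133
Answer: C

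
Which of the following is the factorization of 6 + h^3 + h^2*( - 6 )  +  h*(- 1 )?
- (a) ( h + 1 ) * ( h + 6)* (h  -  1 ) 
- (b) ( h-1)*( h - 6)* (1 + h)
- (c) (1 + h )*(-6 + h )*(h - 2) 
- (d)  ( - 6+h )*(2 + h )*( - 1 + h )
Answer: b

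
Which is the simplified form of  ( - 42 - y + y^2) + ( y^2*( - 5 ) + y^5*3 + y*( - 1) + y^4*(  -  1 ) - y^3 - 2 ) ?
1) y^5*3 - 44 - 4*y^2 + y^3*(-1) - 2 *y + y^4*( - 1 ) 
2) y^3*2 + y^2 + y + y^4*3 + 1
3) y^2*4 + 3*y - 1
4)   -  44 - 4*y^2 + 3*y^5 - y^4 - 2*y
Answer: 1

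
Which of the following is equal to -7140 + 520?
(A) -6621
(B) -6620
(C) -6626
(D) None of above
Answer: B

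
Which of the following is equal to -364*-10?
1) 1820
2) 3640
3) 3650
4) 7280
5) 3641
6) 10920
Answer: 2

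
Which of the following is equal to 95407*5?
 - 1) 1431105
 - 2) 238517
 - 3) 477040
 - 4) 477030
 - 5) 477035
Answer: 5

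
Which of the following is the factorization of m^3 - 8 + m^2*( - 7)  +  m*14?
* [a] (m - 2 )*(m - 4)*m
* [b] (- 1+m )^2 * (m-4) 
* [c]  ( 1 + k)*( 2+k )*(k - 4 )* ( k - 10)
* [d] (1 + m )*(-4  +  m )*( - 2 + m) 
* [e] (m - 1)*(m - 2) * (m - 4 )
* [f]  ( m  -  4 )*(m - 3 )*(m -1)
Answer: e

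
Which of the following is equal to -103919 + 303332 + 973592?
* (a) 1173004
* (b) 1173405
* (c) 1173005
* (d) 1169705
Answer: c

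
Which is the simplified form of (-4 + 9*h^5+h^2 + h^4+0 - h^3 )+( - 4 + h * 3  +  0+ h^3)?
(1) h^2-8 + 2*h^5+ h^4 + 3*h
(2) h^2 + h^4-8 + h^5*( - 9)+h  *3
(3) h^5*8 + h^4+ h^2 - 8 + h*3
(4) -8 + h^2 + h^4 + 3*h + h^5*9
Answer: 4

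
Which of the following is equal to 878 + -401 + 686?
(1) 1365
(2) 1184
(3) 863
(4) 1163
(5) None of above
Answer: 4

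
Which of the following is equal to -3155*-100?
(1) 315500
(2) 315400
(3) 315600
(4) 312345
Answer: 1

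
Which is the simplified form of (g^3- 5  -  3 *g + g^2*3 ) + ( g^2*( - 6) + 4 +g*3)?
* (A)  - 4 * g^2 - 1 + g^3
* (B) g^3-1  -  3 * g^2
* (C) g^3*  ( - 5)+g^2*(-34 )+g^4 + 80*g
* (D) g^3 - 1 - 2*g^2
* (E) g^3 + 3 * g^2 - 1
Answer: B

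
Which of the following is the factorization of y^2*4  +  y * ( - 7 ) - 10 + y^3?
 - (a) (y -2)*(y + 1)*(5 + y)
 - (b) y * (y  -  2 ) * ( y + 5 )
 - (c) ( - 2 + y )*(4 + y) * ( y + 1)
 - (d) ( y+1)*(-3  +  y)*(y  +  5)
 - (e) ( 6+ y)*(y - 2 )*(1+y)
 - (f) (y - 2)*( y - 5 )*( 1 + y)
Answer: a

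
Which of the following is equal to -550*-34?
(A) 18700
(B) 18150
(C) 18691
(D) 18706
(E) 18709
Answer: A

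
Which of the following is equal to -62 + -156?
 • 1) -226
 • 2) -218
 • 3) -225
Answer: 2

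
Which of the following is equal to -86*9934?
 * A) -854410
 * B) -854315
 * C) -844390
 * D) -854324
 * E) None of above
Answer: D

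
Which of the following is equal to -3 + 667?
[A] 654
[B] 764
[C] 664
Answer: C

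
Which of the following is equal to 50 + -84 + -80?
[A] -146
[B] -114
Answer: B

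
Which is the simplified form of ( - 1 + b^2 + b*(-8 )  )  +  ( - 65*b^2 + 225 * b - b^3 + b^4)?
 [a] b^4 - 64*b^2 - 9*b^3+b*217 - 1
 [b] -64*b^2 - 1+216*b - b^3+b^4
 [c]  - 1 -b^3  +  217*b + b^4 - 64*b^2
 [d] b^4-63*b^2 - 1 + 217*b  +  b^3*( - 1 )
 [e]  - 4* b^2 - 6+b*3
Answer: c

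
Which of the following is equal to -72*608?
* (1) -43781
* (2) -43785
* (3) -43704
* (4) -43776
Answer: 4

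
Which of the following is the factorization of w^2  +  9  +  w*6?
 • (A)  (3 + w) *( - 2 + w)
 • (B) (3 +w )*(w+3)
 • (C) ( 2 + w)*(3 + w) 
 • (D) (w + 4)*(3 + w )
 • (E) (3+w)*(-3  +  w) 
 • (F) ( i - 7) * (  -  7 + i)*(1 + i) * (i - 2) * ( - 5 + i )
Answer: B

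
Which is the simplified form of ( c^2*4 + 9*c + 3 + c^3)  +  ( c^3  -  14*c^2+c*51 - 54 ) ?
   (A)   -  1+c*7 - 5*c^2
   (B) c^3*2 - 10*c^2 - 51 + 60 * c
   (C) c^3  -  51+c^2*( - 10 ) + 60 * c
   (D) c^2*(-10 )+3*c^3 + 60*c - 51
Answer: B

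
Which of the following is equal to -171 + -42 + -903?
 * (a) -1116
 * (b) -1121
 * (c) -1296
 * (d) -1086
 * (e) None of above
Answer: a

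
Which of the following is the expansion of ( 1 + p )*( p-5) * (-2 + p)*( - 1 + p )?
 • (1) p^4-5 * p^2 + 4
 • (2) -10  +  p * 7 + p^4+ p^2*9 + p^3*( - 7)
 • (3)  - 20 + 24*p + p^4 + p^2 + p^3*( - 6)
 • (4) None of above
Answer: 2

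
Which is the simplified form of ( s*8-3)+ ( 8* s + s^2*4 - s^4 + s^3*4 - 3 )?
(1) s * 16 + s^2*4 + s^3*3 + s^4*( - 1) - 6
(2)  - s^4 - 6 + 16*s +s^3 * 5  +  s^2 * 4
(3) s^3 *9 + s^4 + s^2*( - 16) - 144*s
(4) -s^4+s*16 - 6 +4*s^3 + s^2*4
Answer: 4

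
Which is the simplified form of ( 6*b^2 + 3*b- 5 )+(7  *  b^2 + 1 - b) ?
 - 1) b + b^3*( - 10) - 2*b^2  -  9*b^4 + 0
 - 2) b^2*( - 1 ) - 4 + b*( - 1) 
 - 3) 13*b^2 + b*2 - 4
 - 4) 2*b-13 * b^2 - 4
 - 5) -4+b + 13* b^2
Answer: 3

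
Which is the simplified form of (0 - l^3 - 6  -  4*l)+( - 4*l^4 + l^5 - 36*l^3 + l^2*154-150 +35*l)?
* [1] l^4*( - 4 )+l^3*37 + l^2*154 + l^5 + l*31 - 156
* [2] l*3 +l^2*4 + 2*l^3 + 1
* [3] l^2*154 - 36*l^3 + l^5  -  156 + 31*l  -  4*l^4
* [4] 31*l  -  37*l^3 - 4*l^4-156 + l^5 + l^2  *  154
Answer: 4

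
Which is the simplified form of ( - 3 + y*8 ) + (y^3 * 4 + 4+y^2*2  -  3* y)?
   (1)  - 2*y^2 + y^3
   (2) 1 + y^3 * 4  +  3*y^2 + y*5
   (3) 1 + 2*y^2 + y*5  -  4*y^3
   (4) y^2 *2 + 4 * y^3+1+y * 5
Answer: 4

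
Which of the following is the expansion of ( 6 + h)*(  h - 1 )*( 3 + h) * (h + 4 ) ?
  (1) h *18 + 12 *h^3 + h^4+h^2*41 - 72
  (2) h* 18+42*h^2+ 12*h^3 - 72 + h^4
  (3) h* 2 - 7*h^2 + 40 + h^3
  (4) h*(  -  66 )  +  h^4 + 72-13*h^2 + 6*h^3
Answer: 1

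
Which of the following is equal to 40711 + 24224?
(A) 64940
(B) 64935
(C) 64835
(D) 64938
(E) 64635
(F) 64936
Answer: B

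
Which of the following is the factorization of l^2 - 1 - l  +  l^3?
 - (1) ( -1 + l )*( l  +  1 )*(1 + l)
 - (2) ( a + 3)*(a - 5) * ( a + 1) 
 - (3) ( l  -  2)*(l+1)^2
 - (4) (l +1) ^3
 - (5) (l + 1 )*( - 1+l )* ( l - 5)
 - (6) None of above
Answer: 1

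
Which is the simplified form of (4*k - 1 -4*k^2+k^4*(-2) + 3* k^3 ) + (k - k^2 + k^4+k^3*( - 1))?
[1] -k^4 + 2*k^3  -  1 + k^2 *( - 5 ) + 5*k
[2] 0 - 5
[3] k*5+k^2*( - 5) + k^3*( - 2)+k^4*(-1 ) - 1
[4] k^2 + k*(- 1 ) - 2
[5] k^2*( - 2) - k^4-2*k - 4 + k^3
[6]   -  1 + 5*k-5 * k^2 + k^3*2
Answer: 1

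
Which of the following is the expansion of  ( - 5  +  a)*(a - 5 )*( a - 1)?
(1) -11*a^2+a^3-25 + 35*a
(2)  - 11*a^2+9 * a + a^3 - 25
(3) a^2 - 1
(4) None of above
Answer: 1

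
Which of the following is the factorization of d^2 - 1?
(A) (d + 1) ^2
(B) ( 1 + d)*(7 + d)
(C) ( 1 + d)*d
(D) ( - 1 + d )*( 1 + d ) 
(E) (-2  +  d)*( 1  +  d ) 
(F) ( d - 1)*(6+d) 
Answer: D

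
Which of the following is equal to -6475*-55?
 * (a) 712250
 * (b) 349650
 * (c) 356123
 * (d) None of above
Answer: d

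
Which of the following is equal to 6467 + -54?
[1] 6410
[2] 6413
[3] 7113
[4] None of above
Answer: 2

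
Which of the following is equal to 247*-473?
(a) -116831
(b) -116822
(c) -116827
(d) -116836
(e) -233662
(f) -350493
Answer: a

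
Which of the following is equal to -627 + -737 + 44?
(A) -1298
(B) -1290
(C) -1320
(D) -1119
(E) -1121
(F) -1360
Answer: C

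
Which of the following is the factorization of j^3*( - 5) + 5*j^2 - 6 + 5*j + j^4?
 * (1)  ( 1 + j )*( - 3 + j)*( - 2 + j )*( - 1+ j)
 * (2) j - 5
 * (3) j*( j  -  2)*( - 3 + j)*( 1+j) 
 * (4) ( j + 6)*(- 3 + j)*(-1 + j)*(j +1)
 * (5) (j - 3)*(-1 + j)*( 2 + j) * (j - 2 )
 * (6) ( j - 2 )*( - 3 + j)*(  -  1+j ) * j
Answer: 1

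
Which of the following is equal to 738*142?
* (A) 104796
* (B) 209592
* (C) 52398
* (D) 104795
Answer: A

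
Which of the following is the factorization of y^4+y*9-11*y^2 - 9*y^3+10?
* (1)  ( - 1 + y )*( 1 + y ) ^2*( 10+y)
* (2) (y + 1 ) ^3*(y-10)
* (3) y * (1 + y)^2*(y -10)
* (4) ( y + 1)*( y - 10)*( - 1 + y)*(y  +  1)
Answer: 4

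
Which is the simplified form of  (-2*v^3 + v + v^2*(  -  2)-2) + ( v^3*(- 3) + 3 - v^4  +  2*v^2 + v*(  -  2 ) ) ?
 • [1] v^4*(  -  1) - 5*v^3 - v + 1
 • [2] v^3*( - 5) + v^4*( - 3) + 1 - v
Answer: 1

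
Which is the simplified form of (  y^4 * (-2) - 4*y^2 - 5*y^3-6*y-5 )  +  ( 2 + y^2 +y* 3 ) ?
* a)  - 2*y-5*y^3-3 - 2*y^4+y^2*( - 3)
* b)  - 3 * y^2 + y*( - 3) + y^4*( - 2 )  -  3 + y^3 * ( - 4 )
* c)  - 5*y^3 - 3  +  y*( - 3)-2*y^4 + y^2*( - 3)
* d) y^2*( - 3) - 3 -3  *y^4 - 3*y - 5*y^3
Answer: c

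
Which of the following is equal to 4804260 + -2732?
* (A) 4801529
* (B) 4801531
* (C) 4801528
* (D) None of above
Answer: C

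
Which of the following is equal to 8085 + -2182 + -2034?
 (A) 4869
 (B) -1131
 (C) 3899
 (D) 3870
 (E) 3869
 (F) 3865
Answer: E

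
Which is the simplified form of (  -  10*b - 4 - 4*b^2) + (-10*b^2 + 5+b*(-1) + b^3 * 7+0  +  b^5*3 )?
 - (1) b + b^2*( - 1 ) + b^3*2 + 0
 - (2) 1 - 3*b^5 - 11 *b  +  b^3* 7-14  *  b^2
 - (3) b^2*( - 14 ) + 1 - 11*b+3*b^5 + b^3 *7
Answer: 3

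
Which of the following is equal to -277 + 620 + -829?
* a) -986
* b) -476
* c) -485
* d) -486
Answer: d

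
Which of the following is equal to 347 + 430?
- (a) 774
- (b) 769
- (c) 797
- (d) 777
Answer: d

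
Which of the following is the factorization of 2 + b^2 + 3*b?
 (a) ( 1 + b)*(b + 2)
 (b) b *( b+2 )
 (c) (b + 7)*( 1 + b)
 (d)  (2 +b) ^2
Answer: a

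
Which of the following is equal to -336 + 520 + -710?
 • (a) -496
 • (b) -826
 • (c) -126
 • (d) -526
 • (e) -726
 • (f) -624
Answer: d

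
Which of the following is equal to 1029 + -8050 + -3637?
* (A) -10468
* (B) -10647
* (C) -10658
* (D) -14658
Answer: C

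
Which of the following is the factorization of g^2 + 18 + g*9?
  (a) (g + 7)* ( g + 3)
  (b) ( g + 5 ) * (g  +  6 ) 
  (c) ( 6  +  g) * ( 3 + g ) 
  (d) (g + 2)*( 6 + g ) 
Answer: c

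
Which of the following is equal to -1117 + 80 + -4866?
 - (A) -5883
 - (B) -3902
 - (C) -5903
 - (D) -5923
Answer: C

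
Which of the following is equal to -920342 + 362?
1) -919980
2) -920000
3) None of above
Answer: 1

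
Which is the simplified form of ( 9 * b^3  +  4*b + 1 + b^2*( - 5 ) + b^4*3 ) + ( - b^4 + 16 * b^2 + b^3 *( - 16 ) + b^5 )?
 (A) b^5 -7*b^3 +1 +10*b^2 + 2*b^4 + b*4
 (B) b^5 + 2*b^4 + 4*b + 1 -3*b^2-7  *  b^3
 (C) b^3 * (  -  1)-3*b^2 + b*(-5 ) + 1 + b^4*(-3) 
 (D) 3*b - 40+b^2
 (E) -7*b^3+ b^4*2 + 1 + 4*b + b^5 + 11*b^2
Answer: E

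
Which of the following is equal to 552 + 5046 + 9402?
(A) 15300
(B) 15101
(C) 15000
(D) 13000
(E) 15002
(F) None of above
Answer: C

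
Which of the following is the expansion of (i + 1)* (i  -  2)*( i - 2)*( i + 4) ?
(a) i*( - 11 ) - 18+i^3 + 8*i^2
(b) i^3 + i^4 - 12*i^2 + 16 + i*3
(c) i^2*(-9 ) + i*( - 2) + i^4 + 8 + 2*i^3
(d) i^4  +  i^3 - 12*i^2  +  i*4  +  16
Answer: d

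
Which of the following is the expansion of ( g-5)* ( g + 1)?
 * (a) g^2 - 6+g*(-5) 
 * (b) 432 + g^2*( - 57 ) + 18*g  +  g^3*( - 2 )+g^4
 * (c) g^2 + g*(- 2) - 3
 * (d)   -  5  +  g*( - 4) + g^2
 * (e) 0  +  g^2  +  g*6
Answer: d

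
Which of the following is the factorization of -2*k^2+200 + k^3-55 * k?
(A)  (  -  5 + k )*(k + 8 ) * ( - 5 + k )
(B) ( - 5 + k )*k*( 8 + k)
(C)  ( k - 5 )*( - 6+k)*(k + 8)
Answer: A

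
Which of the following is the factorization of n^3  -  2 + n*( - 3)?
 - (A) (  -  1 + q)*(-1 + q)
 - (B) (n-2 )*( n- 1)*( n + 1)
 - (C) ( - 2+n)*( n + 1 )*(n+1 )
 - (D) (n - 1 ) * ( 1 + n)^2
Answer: C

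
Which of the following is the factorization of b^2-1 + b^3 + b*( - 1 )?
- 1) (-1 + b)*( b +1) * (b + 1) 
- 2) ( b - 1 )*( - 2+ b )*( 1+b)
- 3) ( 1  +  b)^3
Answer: 1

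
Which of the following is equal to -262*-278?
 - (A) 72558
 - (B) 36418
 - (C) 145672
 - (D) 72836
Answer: D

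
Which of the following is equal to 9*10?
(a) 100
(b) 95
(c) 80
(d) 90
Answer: d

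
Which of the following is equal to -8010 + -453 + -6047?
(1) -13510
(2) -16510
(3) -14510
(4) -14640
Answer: 3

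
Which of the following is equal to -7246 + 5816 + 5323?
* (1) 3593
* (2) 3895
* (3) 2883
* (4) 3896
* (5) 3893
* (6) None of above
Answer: 5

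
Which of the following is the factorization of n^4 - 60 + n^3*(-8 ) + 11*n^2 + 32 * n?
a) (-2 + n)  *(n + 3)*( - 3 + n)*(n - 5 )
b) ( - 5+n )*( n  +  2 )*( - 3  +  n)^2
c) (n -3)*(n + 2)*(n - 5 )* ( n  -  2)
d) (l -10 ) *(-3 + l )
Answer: c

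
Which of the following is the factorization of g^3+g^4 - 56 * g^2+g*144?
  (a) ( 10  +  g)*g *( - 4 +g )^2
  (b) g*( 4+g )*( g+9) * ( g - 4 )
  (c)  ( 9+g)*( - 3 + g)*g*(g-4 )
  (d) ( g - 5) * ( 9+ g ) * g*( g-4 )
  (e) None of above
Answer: e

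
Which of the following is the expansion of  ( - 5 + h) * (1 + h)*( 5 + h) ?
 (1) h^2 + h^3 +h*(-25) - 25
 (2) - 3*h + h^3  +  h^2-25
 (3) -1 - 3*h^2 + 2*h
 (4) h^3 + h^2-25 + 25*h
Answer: 1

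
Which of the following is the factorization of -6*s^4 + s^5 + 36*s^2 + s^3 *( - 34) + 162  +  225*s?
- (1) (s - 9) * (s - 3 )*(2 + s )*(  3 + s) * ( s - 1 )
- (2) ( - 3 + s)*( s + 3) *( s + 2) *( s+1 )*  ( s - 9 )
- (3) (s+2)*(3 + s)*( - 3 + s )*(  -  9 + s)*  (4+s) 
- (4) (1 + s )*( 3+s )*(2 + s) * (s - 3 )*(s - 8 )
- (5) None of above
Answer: 2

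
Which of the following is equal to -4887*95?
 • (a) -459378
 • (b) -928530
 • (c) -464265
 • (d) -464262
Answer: c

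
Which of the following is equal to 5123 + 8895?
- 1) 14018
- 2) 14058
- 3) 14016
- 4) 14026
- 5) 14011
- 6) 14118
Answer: 1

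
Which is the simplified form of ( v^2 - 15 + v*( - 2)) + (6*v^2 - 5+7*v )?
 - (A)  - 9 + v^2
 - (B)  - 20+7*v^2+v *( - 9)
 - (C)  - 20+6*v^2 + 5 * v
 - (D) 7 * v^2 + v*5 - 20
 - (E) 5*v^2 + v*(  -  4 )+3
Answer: D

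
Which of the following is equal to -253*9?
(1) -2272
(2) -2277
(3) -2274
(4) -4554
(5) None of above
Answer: 2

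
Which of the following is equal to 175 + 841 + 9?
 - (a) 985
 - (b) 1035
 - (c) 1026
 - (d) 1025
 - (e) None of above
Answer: d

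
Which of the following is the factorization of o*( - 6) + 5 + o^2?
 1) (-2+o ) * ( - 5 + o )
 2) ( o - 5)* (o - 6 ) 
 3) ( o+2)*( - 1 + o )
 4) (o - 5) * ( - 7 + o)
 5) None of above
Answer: 5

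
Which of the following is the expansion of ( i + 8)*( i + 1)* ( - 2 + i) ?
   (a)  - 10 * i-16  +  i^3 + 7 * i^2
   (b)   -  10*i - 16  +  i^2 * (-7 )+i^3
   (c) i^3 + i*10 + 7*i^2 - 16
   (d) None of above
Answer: a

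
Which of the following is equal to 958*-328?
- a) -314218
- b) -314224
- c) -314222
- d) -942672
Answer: b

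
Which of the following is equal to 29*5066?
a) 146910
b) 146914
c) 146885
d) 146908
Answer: b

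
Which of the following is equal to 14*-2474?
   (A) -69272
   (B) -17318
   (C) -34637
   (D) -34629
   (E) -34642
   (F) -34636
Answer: F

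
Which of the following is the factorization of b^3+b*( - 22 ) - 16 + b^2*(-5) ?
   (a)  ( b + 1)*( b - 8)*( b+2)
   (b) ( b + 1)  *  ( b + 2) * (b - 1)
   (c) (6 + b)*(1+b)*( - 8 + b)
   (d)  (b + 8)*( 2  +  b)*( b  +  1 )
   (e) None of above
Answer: a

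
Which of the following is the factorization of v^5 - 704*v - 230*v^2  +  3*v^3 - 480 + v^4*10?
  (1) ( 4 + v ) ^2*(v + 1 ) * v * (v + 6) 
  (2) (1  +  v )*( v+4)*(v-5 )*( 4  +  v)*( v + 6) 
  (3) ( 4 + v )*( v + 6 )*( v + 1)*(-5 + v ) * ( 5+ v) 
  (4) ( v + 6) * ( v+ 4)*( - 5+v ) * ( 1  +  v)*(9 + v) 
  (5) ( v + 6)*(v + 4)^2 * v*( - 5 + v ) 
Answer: 2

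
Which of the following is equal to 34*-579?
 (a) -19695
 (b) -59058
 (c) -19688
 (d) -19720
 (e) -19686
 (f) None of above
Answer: e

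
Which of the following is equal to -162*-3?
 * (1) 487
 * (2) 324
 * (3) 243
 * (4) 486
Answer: 4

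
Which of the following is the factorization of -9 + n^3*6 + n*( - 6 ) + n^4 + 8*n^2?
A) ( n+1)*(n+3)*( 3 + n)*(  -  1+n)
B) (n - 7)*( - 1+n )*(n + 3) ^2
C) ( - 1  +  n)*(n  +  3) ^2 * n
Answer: A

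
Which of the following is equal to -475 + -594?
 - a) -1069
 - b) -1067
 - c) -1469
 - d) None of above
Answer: a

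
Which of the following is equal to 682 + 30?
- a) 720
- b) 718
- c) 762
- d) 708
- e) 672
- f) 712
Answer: f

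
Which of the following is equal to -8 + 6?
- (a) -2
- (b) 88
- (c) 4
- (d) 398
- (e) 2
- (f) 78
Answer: a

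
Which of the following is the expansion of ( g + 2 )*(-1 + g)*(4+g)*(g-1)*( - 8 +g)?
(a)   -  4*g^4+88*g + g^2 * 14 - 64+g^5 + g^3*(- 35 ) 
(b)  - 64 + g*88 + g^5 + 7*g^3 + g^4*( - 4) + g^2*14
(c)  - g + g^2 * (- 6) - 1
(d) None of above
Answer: a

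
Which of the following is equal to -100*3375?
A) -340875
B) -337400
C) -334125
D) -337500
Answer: D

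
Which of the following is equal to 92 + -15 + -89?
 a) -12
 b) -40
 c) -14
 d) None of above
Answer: a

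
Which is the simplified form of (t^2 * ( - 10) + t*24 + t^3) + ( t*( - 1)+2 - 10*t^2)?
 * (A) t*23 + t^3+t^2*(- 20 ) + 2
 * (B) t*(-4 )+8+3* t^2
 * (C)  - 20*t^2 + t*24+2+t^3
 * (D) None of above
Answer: A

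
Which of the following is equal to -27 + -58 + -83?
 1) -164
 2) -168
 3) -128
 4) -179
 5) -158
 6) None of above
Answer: 2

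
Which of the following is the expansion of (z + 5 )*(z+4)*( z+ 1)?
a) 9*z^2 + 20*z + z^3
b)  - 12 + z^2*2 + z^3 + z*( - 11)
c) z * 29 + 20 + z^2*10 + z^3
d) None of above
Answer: c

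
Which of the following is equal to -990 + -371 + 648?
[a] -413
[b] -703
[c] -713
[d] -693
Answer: c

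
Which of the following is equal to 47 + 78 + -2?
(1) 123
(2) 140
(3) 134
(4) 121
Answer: 1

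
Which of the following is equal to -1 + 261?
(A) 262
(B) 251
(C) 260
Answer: C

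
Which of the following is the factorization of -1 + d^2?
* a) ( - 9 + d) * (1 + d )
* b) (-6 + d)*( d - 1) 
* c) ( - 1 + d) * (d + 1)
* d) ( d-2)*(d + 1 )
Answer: c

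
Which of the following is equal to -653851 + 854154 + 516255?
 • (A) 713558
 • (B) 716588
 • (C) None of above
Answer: C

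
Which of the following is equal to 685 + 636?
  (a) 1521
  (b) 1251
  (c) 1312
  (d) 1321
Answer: d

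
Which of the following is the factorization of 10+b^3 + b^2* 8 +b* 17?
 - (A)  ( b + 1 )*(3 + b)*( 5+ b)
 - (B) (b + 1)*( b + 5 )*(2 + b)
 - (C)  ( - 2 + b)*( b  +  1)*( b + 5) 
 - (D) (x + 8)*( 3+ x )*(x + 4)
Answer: B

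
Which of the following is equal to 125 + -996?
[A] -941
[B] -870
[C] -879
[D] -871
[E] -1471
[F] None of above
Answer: D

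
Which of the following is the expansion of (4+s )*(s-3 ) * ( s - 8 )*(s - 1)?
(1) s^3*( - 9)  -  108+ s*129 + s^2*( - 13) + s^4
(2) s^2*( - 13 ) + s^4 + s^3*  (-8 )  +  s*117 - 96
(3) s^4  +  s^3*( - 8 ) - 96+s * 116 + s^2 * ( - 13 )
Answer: 3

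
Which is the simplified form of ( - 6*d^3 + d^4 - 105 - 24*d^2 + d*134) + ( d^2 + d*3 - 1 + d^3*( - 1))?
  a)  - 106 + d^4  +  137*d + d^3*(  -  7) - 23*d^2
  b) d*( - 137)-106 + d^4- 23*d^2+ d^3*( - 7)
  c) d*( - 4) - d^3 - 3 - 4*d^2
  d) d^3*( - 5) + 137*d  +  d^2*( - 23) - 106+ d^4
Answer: a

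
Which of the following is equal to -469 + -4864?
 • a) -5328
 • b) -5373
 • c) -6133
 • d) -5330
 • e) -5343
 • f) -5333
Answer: f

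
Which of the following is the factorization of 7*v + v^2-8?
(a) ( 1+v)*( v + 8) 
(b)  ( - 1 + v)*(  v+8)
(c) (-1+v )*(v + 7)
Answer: b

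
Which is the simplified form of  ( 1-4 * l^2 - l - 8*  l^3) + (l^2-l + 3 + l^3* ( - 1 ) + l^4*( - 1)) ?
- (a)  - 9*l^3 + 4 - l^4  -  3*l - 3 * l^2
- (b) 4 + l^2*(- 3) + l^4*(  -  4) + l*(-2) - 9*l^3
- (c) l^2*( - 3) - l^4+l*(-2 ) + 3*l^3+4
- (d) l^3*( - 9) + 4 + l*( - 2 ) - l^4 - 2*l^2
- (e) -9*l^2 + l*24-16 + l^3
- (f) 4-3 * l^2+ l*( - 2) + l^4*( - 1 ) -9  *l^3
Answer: f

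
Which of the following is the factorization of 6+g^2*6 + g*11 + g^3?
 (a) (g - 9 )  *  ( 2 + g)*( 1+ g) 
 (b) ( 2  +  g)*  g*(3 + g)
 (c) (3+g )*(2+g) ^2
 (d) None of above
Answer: d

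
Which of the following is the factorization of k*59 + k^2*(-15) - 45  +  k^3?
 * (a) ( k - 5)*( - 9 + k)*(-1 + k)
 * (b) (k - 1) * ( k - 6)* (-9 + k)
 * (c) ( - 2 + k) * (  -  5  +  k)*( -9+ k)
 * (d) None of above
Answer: a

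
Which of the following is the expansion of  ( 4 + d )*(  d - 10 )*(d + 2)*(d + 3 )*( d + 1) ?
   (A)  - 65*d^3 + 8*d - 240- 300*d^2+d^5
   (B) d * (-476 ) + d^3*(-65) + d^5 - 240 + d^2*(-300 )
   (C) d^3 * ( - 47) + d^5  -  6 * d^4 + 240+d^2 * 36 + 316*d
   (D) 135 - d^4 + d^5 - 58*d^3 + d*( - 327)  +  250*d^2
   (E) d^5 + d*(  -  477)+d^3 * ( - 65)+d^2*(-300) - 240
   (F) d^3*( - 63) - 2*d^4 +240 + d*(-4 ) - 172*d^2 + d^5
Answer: B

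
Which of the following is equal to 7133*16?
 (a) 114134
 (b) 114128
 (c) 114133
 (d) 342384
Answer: b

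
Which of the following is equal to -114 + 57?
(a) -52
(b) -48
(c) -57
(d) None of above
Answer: c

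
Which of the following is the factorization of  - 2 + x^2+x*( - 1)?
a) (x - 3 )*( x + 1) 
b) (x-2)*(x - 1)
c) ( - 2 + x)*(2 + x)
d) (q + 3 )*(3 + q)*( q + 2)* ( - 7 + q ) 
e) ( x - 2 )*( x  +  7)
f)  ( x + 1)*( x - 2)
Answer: f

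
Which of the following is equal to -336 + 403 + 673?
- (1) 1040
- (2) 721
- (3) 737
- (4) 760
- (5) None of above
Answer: 5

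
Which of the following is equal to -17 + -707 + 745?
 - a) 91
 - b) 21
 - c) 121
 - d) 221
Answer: b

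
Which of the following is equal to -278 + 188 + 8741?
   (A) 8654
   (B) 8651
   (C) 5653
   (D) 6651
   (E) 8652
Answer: B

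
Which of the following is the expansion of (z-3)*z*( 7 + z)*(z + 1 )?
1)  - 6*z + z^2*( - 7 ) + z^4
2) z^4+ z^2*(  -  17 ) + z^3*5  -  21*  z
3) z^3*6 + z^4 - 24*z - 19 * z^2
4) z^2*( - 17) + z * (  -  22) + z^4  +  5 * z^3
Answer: 2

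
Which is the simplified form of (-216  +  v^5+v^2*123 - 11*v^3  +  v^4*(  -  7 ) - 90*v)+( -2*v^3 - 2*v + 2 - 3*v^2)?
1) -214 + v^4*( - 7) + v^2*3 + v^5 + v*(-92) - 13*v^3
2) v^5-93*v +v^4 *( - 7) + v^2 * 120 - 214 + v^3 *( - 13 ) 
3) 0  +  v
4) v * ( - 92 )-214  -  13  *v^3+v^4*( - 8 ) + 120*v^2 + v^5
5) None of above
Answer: 5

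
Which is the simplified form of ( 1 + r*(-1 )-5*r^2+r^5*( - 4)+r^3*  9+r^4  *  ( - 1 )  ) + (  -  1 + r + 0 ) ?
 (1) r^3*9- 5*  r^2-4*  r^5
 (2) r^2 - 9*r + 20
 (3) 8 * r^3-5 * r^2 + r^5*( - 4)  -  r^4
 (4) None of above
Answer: 4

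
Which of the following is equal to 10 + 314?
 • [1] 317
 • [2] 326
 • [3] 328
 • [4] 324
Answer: 4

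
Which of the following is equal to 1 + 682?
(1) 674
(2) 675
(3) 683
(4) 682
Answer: 3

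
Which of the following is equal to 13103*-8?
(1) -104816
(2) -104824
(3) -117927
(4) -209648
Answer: 2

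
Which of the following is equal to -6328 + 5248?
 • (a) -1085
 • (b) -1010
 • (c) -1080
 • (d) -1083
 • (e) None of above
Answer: c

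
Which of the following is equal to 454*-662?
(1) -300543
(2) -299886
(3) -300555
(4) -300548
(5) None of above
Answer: 4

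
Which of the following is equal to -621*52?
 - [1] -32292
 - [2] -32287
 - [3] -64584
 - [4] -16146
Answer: 1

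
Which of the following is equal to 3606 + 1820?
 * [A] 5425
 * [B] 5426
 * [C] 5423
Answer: B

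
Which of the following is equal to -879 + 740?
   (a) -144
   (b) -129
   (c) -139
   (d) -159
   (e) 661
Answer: c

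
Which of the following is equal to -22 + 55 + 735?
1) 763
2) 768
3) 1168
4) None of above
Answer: 2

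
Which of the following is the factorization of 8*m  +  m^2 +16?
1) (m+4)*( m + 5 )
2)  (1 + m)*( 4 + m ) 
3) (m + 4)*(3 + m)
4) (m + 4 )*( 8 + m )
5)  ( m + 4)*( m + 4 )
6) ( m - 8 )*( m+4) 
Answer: 5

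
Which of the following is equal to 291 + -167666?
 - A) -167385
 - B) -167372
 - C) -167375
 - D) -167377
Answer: C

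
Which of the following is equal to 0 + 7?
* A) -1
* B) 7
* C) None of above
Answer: B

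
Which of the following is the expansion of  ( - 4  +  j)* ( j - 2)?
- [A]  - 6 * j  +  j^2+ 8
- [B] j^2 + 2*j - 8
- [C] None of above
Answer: A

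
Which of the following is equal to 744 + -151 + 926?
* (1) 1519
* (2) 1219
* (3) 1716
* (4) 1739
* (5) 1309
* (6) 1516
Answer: 1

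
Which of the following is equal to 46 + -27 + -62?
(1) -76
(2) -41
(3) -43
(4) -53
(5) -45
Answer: 3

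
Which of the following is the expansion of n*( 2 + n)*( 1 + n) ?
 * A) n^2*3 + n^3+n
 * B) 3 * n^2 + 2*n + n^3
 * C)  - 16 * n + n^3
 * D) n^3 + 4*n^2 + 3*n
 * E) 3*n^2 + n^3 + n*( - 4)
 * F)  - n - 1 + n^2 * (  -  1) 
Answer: B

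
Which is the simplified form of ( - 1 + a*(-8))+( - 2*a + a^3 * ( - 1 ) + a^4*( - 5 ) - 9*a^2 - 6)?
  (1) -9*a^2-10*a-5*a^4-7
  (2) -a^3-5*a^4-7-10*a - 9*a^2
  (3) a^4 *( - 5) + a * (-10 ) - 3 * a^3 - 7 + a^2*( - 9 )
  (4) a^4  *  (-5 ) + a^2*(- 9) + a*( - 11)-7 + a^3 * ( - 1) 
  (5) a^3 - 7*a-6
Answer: 2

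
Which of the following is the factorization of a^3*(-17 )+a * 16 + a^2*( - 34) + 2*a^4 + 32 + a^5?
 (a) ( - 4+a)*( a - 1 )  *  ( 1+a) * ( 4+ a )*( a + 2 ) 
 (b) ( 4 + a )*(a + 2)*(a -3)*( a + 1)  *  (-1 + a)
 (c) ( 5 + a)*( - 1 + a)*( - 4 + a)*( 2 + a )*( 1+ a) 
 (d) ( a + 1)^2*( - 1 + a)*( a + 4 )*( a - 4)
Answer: a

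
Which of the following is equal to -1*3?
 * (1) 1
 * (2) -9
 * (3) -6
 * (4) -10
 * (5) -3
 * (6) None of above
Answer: 5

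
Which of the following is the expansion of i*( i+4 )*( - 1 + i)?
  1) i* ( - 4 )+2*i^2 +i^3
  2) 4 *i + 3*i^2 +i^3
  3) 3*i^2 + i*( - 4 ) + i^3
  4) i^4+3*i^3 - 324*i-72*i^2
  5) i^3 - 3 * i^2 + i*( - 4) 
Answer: 3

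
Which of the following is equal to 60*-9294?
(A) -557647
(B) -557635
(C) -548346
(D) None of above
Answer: D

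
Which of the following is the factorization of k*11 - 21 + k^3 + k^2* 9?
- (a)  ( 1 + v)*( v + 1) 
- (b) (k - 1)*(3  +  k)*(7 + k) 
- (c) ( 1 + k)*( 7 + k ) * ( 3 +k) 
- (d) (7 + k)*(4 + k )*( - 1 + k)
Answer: b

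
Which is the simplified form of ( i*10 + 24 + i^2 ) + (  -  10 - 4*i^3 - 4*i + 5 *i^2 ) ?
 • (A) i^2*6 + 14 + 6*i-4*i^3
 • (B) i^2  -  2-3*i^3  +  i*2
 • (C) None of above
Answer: A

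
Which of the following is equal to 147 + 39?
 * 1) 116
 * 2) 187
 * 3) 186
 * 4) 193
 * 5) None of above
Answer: 3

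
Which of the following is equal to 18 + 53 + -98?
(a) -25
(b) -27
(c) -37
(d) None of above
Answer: b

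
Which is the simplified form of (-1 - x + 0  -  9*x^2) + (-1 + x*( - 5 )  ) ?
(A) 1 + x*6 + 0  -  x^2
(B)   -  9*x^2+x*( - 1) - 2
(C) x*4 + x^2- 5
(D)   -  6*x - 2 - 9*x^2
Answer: D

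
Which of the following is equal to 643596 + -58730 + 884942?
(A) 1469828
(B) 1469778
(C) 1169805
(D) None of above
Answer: D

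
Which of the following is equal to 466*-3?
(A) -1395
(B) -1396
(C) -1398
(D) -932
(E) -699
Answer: C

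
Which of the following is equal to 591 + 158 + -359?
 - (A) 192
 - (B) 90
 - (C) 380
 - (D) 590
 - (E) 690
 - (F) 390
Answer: F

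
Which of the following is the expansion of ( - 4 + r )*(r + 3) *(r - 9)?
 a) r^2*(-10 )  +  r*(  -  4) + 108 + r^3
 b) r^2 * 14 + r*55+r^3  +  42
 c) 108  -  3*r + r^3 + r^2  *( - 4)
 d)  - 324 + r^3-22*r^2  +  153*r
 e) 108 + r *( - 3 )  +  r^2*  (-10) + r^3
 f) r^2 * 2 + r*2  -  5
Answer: e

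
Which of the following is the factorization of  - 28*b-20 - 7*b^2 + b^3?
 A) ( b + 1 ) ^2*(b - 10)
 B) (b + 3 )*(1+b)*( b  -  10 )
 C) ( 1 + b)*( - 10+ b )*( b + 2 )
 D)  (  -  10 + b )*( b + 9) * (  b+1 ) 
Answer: C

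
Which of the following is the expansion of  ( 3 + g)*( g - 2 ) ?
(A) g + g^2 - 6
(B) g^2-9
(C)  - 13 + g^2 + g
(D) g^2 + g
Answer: A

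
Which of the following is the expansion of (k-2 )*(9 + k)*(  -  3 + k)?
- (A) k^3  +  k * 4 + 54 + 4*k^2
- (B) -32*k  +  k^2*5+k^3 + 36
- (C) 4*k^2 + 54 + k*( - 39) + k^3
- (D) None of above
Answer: C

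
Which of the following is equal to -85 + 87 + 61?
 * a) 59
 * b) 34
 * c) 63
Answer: c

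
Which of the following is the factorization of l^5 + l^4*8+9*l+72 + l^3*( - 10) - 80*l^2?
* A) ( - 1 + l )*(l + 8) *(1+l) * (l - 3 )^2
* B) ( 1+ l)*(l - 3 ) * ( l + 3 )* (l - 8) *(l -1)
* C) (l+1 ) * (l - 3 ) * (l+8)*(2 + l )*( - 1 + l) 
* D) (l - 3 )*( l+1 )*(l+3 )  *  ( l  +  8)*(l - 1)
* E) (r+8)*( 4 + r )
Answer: D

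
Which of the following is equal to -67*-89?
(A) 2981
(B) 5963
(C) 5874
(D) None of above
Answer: B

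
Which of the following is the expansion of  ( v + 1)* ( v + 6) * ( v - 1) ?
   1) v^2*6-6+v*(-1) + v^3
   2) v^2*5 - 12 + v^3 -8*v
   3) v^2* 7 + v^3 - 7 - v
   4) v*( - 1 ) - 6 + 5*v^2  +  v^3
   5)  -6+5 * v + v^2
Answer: 1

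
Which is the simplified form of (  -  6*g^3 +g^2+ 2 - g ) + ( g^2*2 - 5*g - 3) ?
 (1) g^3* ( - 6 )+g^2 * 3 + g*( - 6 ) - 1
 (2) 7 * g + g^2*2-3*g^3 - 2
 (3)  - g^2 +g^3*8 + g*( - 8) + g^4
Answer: 1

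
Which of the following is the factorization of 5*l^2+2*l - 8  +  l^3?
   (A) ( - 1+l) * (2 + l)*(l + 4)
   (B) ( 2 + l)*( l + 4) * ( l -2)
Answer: A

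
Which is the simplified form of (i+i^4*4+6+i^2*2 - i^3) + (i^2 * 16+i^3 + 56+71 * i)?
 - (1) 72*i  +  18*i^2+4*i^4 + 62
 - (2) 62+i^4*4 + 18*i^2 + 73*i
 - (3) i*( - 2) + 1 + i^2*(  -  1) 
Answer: 1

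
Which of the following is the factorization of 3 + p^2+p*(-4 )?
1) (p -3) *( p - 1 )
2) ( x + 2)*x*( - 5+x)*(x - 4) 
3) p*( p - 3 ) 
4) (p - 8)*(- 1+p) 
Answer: 1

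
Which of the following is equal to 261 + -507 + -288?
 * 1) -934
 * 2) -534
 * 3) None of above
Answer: 2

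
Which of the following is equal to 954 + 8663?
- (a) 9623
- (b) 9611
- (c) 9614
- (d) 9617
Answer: d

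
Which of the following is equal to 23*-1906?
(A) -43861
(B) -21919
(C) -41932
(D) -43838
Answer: D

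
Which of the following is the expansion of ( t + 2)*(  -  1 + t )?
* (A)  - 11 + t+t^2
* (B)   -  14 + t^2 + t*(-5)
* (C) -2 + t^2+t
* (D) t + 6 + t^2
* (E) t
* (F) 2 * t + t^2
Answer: C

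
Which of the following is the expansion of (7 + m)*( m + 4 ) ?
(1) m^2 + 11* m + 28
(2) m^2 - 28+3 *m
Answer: 1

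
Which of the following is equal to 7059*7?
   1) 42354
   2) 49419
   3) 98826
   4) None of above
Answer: 4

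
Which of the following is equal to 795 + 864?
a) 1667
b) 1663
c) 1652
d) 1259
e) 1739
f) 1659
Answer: f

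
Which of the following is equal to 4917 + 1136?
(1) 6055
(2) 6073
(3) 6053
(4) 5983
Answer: 3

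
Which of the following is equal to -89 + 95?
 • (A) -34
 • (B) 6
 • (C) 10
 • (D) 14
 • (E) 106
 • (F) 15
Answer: B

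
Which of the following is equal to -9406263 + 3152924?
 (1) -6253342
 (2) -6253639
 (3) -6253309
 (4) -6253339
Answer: 4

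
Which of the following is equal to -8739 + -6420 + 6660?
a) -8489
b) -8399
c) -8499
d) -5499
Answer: c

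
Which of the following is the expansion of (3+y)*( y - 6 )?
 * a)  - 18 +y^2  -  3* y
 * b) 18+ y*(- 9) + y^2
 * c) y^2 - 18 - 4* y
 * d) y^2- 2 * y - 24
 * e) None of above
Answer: a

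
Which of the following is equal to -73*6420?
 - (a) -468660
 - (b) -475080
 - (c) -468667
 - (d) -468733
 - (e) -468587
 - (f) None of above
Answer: a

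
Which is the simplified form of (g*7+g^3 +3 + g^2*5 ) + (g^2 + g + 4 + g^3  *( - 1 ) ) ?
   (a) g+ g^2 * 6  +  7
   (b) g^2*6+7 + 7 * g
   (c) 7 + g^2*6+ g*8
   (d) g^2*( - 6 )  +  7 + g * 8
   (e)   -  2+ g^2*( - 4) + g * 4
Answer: c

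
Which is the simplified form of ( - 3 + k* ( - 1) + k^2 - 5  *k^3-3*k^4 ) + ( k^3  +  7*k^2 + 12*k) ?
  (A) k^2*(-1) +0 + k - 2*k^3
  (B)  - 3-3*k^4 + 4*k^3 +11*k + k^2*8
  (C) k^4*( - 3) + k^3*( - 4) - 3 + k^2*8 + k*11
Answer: C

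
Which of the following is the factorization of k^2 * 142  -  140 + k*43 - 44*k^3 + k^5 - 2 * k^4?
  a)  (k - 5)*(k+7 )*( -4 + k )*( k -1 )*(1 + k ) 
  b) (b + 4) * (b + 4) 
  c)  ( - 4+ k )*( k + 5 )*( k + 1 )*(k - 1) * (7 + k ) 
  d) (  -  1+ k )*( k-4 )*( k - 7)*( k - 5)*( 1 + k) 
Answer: a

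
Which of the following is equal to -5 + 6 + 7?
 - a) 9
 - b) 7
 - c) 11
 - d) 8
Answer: d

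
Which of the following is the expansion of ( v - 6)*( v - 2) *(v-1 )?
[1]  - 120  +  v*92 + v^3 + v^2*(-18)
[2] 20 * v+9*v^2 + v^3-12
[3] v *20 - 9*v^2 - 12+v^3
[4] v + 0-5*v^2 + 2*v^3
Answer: 3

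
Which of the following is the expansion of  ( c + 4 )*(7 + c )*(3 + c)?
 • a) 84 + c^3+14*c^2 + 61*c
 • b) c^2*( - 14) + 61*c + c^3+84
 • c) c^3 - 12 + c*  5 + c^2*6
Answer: a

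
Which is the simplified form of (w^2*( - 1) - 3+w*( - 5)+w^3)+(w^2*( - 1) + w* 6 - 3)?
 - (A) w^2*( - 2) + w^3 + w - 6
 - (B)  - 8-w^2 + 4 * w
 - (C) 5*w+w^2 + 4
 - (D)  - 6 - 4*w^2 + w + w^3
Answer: A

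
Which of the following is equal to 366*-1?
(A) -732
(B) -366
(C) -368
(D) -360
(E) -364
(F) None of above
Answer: B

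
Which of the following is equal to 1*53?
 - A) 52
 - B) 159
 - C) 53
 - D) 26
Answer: C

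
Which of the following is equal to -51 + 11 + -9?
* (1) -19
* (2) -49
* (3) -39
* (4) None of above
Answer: 2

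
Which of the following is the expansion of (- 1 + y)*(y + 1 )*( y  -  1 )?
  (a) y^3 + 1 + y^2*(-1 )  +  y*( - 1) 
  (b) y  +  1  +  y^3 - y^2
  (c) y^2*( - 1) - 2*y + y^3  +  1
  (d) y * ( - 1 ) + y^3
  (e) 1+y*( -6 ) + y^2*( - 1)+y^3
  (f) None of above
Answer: a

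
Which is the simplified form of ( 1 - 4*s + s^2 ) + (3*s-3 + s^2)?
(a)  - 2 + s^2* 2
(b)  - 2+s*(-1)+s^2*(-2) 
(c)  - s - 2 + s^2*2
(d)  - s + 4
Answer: c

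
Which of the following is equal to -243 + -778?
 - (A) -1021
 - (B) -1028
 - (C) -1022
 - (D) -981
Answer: A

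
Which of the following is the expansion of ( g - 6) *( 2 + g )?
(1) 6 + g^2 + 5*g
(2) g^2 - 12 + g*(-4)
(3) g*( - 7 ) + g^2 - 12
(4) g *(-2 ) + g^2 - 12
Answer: 2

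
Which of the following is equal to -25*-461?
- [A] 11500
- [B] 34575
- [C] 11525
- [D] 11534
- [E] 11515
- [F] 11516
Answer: C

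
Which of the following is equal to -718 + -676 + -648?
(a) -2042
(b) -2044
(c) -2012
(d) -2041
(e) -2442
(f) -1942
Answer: a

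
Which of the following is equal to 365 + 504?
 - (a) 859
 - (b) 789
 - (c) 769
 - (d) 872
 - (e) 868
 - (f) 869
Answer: f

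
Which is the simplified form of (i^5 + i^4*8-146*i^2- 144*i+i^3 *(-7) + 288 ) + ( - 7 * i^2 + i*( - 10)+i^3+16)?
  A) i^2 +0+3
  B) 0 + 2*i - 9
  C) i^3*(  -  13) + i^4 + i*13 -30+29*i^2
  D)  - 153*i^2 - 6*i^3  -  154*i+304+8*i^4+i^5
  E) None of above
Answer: D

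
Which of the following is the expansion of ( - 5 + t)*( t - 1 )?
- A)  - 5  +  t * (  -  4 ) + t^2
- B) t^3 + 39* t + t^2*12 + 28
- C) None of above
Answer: C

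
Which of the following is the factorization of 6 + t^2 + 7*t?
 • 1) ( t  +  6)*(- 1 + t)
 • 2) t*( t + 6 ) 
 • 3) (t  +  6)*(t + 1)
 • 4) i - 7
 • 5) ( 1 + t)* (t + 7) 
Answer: 3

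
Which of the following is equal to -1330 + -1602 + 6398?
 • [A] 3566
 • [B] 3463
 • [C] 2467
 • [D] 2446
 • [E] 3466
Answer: E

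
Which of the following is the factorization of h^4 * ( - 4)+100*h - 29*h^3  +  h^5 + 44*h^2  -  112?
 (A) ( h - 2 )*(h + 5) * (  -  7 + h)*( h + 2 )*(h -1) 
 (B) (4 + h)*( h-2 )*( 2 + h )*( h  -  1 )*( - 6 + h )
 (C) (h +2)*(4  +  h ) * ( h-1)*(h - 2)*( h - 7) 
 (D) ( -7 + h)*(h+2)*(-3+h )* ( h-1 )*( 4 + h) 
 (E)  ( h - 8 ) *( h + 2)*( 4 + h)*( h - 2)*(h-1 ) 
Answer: C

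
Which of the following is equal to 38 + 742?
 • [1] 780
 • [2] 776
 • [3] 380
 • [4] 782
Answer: 1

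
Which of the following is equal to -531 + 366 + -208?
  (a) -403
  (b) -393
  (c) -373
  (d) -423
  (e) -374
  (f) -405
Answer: c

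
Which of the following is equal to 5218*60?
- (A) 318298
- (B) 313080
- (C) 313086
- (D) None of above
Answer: B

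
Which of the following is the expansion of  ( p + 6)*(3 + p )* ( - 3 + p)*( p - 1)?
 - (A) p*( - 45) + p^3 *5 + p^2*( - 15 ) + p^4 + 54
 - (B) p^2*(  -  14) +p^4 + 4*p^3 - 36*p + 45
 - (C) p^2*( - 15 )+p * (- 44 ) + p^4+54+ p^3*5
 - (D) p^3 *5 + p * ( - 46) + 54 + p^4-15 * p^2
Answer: A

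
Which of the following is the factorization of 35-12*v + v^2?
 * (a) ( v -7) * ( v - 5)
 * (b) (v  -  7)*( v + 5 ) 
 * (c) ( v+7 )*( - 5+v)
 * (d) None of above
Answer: a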